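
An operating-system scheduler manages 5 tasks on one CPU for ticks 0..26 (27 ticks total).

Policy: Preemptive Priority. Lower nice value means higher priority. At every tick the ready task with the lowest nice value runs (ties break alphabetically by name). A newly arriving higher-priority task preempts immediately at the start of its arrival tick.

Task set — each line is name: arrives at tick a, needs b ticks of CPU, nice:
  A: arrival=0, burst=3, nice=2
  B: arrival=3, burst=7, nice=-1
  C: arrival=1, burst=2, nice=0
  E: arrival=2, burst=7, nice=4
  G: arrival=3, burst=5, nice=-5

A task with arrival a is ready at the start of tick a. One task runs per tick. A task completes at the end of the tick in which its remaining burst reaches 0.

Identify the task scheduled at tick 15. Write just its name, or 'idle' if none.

running at tick 15 = A

t=0: ready={A} → run A
t=1: ready={A,C} → run C
t=2: ready={A,C,E} → run C
t=3: ready={A,B,E,G} → run G
t=4: ready={A,B,E,G} → run G
t=5: ready={A,B,E,G} → run G
t=6: ready={A,B,E,G} → run G
t=7: ready={A,B,E,G} → run G
t=8: ready={A,B,E} → run B
t=9: ready={A,B,E} → run B
t=10: ready={A,B,E} → run B
t=11: ready={A,B,E} → run B
t=12: ready={A,B,E} → run B
t=13: ready={A,B,E} → run B
t=14: ready={A,B,E} → run B
t=15: ready={A,E} → run A
t=16: ready={A,E} → run A
t=17: ready={E} → run E
t=18: ready={E} → run E
t=19: ready={E} → run E
t=20: ready={E} → run E
t=21: ready={E} → run E
t=22: ready={E} → run E
t=23: ready={E} → run E
t=24: (idle)
t=25: (idle)
t=26: (idle)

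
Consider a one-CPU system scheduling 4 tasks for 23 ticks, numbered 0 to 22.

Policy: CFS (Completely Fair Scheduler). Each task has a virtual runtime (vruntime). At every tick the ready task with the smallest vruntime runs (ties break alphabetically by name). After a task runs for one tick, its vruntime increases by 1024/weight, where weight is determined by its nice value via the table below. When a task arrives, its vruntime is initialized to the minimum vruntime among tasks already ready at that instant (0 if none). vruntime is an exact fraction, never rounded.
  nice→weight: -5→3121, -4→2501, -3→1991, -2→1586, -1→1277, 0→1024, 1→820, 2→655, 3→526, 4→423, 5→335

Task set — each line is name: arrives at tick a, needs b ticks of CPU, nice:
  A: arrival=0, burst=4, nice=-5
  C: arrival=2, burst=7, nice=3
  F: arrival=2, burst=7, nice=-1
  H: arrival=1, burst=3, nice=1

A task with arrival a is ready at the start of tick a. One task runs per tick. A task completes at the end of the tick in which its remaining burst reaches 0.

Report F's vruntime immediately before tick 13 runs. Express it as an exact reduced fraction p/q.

t=0: vr[A=0] → run A
t=1: vr[A=1024/3121 H=1024/3121] → run A
t=2: vr[A=2048/3121 C=1024/3121 F=1024/3121 H=1024/3121] → run C
t=3: vr[A=2048/3121 C=1867264/820823 F=1024/3121 H=1024/3121] → run F
t=4: vr[A=2048/3121 C=1867264/820823 F=4503552/3985517 H=1024/3121] → run H
t=5: vr[A=2048/3121 C=1867264/820823 F=4503552/3985517 H=1008896/639805] → run A
t=6: vr[A=3072/3121 C=1867264/820823 F=4503552/3985517 H=1008896/639805] → run A
t=7: vr[C=1867264/820823 F=4503552/3985517 H=1008896/639805] → run F
t=8: vr[C=1867264/820823 F=7699456/3985517 H=1008896/639805] → run H
t=9: vr[C=1867264/820823 F=7699456/3985517 H=1807872/639805] → run F
t=10: vr[C=1867264/820823 F=10895360/3985517 H=1807872/639805] → run C
t=11: vr[C=3465216/820823 F=10895360/3985517 H=1807872/639805] → run F
t=12: vr[C=3465216/820823 F=14091264/3985517 H=1807872/639805] → run H
t=13: vr[C=3465216/820823 F=14091264/3985517] → run F
t=14: vr[C=3465216/820823 F=17287168/3985517] → run C
t=15: vr[C=5063168/820823 F=17287168/3985517] → run F
t=16: vr[C=5063168/820823 F=20483072/3985517] → run F
t=17: vr[C=5063168/820823] → run C
t=18: vr[C=6661120/820823] → run C
t=19: vr[C=8259072/820823] → run C
t=20: vr[C=9857024/820823] → run C
t=21: (idle)
t=22: (idle)

vruntime(F, start of tick 13) = 14091264/3985517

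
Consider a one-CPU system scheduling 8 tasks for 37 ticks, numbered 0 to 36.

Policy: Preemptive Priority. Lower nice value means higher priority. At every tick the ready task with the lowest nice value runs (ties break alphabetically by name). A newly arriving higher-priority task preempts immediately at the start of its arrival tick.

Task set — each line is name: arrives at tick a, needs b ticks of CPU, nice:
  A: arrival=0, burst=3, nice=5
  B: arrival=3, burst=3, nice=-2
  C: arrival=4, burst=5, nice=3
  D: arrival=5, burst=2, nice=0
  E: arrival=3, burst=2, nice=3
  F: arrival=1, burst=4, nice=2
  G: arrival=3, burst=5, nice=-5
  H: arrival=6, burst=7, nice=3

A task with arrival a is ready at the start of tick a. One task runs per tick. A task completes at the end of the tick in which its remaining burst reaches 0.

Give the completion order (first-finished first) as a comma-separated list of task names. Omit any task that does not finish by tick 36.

t=0: ready={A} → run A
t=1: ready={A,F} → run F
t=2: ready={A,F} → run F
t=3: ready={A,B,E,F,G} → run G
t=4: ready={A,B,C,E,F,G} → run G
t=5: ready={A,B,C,D,E,F,G} → run G
t=6: ready={A,B,C,D,E,F,G,H} → run G
t=7: ready={A,B,C,D,E,F,G,H} → run G
t=8: ready={A,B,C,D,E,F,H} → run B
t=9: ready={A,B,C,D,E,F,H} → run B
t=10: ready={A,B,C,D,E,F,H} → run B
t=11: ready={A,C,D,E,F,H} → run D
t=12: ready={A,C,D,E,F,H} → run D
t=13: ready={A,C,E,F,H} → run F
t=14: ready={A,C,E,F,H} → run F
t=15: ready={A,C,E,H} → run C
t=16: ready={A,C,E,H} → run C
t=17: ready={A,C,E,H} → run C
t=18: ready={A,C,E,H} → run C
t=19: ready={A,C,E,H} → run C
t=20: ready={A,E,H} → run E
t=21: ready={A,E,H} → run E
t=22: ready={A,H} → run H
t=23: ready={A,H} → run H
t=24: ready={A,H} → run H
t=25: ready={A,H} → run H
t=26: ready={A,H} → run H
t=27: ready={A,H} → run H
t=28: ready={A,H} → run H
t=29: ready={A} → run A
t=30: ready={A} → run A
t=31: (idle)
t=32: (idle)
t=33: (idle)
t=34: (idle)
t=35: (idle)
t=36: (idle)

completion order = G, B, D, F, C, E, H, A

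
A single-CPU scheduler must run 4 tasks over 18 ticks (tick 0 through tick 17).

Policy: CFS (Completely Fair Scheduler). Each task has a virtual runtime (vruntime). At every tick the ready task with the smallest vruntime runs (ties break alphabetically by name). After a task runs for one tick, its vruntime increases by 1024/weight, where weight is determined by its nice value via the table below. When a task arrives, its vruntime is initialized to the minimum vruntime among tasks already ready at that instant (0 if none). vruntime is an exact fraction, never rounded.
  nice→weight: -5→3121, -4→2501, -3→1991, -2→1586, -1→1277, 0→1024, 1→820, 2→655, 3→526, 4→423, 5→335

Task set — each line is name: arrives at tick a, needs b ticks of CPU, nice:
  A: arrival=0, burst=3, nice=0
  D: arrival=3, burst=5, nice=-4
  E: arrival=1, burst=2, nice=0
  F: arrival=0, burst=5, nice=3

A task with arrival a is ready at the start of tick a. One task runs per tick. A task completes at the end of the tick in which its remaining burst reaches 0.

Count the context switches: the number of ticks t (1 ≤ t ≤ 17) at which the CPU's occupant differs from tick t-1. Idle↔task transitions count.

t=0: vr[A=0 F=0] → run A
t=1: vr[A=1 E=0 F=0] → run E
t=2: vr[A=1 E=1 F=0] → run F
t=3: vr[A=1 D=1 E=1 F=512/263] → run A
t=4: vr[A=2 D=1 E=1 F=512/263] → run D
t=5: vr[A=2 D=3525/2501 E=1 F=512/263] → run E
t=6: vr[A=2 D=3525/2501 F=512/263] → run D
t=7: vr[A=2 D=4549/2501 F=512/263] → run D
t=8: vr[A=2 D=5573/2501 F=512/263] → run F
t=9: vr[A=2 D=5573/2501 F=1024/263] → run A
t=10: vr[D=5573/2501 F=1024/263] → run D
t=11: vr[D=6597/2501 F=1024/263] → run D
t=12: vr[F=1024/263] → run F
t=13: vr[F=1536/263] → run F
t=14: vr[F=2048/263] → run F
t=15: (idle)
t=16: (idle)
t=17: (idle)

context switches = 11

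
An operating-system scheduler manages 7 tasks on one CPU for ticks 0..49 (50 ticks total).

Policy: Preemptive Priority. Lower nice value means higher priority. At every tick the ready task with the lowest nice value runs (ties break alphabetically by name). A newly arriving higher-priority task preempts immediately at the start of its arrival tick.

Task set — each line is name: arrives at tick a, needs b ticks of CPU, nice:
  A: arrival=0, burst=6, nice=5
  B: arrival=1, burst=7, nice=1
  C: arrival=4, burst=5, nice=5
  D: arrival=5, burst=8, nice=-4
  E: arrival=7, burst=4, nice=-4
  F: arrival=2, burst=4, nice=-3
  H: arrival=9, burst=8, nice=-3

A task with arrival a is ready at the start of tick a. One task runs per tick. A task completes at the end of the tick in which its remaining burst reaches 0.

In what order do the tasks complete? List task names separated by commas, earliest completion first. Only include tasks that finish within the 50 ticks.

completion order = D, E, F, H, B, A, C

t=0: ready={A} → run A
t=1: ready={A,B} → run B
t=2: ready={A,B,F} → run F
t=3: ready={A,B,F} → run F
t=4: ready={A,B,C,F} → run F
t=5: ready={A,B,C,D,F} → run D
t=6: ready={A,B,C,D,F} → run D
t=7: ready={A,B,C,D,E,F} → run D
t=8: ready={A,B,C,D,E,F} → run D
t=9: ready={A,B,C,D,E,F,H} → run D
t=10: ready={A,B,C,D,E,F,H} → run D
t=11: ready={A,B,C,D,E,F,H} → run D
t=12: ready={A,B,C,D,E,F,H} → run D
t=13: ready={A,B,C,E,F,H} → run E
t=14: ready={A,B,C,E,F,H} → run E
t=15: ready={A,B,C,E,F,H} → run E
t=16: ready={A,B,C,E,F,H} → run E
t=17: ready={A,B,C,F,H} → run F
t=18: ready={A,B,C,H} → run H
t=19: ready={A,B,C,H} → run H
t=20: ready={A,B,C,H} → run H
t=21: ready={A,B,C,H} → run H
t=22: ready={A,B,C,H} → run H
t=23: ready={A,B,C,H} → run H
t=24: ready={A,B,C,H} → run H
t=25: ready={A,B,C,H} → run H
t=26: ready={A,B,C} → run B
t=27: ready={A,B,C} → run B
t=28: ready={A,B,C} → run B
t=29: ready={A,B,C} → run B
t=30: ready={A,B,C} → run B
t=31: ready={A,B,C} → run B
t=32: ready={A,C} → run A
t=33: ready={A,C} → run A
t=34: ready={A,C} → run A
t=35: ready={A,C} → run A
t=36: ready={A,C} → run A
t=37: ready={C} → run C
t=38: ready={C} → run C
t=39: ready={C} → run C
t=40: ready={C} → run C
t=41: ready={C} → run C
t=42: (idle)
t=43: (idle)
t=44: (idle)
t=45: (idle)
t=46: (idle)
t=47: (idle)
t=48: (idle)
t=49: (idle)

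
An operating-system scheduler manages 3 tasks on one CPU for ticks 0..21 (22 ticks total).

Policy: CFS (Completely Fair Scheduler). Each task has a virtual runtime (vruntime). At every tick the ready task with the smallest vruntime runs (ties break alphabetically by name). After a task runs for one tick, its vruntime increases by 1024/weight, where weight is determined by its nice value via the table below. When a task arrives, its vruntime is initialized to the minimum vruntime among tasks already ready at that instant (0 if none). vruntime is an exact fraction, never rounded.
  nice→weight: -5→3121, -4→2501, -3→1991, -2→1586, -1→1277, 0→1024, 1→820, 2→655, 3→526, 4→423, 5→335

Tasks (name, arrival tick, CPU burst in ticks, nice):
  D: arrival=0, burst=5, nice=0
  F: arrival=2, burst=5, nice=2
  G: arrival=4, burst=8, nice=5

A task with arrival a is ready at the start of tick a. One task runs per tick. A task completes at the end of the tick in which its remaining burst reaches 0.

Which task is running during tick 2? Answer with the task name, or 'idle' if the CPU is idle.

running at tick 2 = D

t=0: vr[D=0] → run D
t=1: vr[D=1] → run D
t=2: vr[D=2 F=2] → run D
t=3: vr[D=3 F=2] → run F
t=4: vr[D=3 F=2334/655 G=3] → run D
t=5: vr[D=4 F=2334/655 G=3] → run G
t=6: vr[D=4 F=2334/655 G=2029/335] → run F
t=7: vr[D=4 F=3358/655 G=2029/335] → run D
t=8: vr[F=3358/655 G=2029/335] → run F
t=9: vr[F=4382/655 G=2029/335] → run G
t=10: vr[F=4382/655 G=3053/335] → run F
t=11: vr[F=5406/655 G=3053/335] → run F
t=12: vr[G=3053/335] → run G
t=13: vr[G=4077/335] → run G
t=14: vr[G=5101/335] → run G
t=15: vr[G=1225/67] → run G
t=16: vr[G=7149/335] → run G
t=17: vr[G=8173/335] → run G
t=18: (idle)
t=19: (idle)
t=20: (idle)
t=21: (idle)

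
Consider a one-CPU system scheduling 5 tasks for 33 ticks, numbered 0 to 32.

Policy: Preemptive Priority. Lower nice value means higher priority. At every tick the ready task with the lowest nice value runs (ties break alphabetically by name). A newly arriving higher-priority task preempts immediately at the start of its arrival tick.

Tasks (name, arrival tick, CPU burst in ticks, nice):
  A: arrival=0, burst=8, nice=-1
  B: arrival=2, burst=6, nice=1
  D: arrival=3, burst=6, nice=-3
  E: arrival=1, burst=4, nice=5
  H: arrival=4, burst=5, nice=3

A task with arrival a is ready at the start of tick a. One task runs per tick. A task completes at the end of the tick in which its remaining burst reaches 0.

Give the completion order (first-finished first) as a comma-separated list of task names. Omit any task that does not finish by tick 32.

t=0: ready={A} → run A
t=1: ready={A,E} → run A
t=2: ready={A,B,E} → run A
t=3: ready={A,B,D,E} → run D
t=4: ready={A,B,D,E,H} → run D
t=5: ready={A,B,D,E,H} → run D
t=6: ready={A,B,D,E,H} → run D
t=7: ready={A,B,D,E,H} → run D
t=8: ready={A,B,D,E,H} → run D
t=9: ready={A,B,E,H} → run A
t=10: ready={A,B,E,H} → run A
t=11: ready={A,B,E,H} → run A
t=12: ready={A,B,E,H} → run A
t=13: ready={A,B,E,H} → run A
t=14: ready={B,E,H} → run B
t=15: ready={B,E,H} → run B
t=16: ready={B,E,H} → run B
t=17: ready={B,E,H} → run B
t=18: ready={B,E,H} → run B
t=19: ready={B,E,H} → run B
t=20: ready={E,H} → run H
t=21: ready={E,H} → run H
t=22: ready={E,H} → run H
t=23: ready={E,H} → run H
t=24: ready={E,H} → run H
t=25: ready={E} → run E
t=26: ready={E} → run E
t=27: ready={E} → run E
t=28: ready={E} → run E
t=29: (idle)
t=30: (idle)
t=31: (idle)
t=32: (idle)

completion order = D, A, B, H, E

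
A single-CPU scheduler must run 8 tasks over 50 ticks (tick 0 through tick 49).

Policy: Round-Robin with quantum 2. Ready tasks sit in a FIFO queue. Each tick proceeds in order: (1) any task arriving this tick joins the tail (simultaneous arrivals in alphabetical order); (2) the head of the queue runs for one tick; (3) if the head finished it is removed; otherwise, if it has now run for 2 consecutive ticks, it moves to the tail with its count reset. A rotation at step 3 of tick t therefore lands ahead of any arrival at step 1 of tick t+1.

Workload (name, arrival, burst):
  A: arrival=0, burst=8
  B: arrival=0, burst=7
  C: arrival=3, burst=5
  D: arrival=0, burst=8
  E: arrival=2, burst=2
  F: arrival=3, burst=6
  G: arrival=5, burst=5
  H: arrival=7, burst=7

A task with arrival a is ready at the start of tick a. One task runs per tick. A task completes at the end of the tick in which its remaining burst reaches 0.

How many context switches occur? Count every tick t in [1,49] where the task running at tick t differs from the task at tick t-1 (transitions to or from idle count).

t=0: queue=[A,B,D] q_used=0 → run A
t=1: queue=[A,B,D] q_used=1 → run A
t=2: queue=[B,D,A,E] q_used=0 → run B
t=3: queue=[B,D,A,E,C,F] q_used=1 → run B
t=4: queue=[D,A,E,C,F,B] q_used=0 → run D
t=5: queue=[D,A,E,C,F,B,G] q_used=1 → run D
t=6: queue=[A,E,C,F,B,G,D] q_used=0 → run A
t=7: queue=[A,E,C,F,B,G,D,H] q_used=1 → run A
t=8: queue=[E,C,F,B,G,D,H,A] q_used=0 → run E
t=9: queue=[E,C,F,B,G,D,H,A] q_used=1 → run E
t=10: queue=[C,F,B,G,D,H,A] q_used=0 → run C
t=11: queue=[C,F,B,G,D,H,A] q_used=1 → run C
t=12: queue=[F,B,G,D,H,A,C] q_used=0 → run F
t=13: queue=[F,B,G,D,H,A,C] q_used=1 → run F
t=14: queue=[B,G,D,H,A,C,F] q_used=0 → run B
t=15: queue=[B,G,D,H,A,C,F] q_used=1 → run B
t=16: queue=[G,D,H,A,C,F,B] q_used=0 → run G
t=17: queue=[G,D,H,A,C,F,B] q_used=1 → run G
t=18: queue=[D,H,A,C,F,B,G] q_used=0 → run D
t=19: queue=[D,H,A,C,F,B,G] q_used=1 → run D
t=20: queue=[H,A,C,F,B,G,D] q_used=0 → run H
t=21: queue=[H,A,C,F,B,G,D] q_used=1 → run H
t=22: queue=[A,C,F,B,G,D,H] q_used=0 → run A
t=23: queue=[A,C,F,B,G,D,H] q_used=1 → run A
t=24: queue=[C,F,B,G,D,H,A] q_used=0 → run C
t=25: queue=[C,F,B,G,D,H,A] q_used=1 → run C
t=26: queue=[F,B,G,D,H,A,C] q_used=0 → run F
t=27: queue=[F,B,G,D,H,A,C] q_used=1 → run F
t=28: queue=[B,G,D,H,A,C,F] q_used=0 → run B
t=29: queue=[B,G,D,H,A,C,F] q_used=1 → run B
t=30: queue=[G,D,H,A,C,F,B] q_used=0 → run G
t=31: queue=[G,D,H,A,C,F,B] q_used=1 → run G
t=32: queue=[D,H,A,C,F,B,G] q_used=0 → run D
t=33: queue=[D,H,A,C,F,B,G] q_used=1 → run D
t=34: queue=[H,A,C,F,B,G,D] q_used=0 → run H
t=35: queue=[H,A,C,F,B,G,D] q_used=1 → run H
t=36: queue=[A,C,F,B,G,D,H] q_used=0 → run A
t=37: queue=[A,C,F,B,G,D,H] q_used=1 → run A
t=38: queue=[C,F,B,G,D,H] q_used=0 → run C
t=39: queue=[F,B,G,D,H] q_used=0 → run F
t=40: queue=[F,B,G,D,H] q_used=1 → run F
t=41: queue=[B,G,D,H] q_used=0 → run B
t=42: queue=[G,D,H] q_used=0 → run G
t=43: queue=[D,H] q_used=0 → run D
t=44: queue=[D,H] q_used=1 → run D
t=45: queue=[H] q_used=0 → run H
t=46: queue=[H] q_used=1 → run H
t=47: queue=[H] q_used=0 → run H
t=48: (idle)
t=49: (idle)

context switches = 25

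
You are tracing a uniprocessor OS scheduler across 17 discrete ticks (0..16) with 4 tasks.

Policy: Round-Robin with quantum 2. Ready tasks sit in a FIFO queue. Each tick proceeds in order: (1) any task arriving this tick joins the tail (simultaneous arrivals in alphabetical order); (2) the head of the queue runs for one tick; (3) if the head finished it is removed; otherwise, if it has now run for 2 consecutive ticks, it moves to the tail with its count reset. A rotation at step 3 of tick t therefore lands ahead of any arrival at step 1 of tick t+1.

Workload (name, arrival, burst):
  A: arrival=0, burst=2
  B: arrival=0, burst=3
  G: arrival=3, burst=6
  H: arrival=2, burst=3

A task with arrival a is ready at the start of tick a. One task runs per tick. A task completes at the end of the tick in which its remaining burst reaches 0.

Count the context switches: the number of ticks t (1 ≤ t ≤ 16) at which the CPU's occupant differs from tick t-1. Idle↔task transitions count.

t=0: queue=[A,B] q_used=0 → run A
t=1: queue=[A,B] q_used=1 → run A
t=2: queue=[B,H] q_used=0 → run B
t=3: queue=[B,H,G] q_used=1 → run B
t=4: queue=[H,G,B] q_used=0 → run H
t=5: queue=[H,G,B] q_used=1 → run H
t=6: queue=[G,B,H] q_used=0 → run G
t=7: queue=[G,B,H] q_used=1 → run G
t=8: queue=[B,H,G] q_used=0 → run B
t=9: queue=[H,G] q_used=0 → run H
t=10: queue=[G] q_used=0 → run G
t=11: queue=[G] q_used=1 → run G
t=12: queue=[G] q_used=0 → run G
t=13: queue=[G] q_used=1 → run G
t=14: (idle)
t=15: (idle)
t=16: (idle)

context switches = 7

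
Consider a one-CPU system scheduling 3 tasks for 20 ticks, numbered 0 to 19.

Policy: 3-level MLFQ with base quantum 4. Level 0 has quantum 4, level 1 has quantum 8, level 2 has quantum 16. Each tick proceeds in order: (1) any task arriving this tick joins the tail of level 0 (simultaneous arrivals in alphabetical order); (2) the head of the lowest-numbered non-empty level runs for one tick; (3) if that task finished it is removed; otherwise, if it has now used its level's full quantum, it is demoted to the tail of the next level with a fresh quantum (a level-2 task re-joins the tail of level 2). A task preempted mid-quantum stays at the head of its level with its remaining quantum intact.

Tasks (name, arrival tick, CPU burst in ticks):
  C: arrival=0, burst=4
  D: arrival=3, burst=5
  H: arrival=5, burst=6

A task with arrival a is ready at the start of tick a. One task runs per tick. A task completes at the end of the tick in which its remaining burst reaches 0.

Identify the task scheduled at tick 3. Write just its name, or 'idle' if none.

running at tick 3 = C

t=0: L0/L1/L2 = C/-/- → run C
t=1: L0/L1/L2 = C/-/- → run C
t=2: L0/L1/L2 = C/-/- → run C
t=3: L0/L1/L2 = CD/-/- → run C
t=4: L0/L1/L2 = D/-/- → run D
t=5: L0/L1/L2 = DH/-/- → run D
t=6: L0/L1/L2 = DH/-/- → run D
t=7: L0/L1/L2 = DH/-/- → run D
t=8: L0/L1/L2 = H/D/- → run H
t=9: L0/L1/L2 = H/D/- → run H
t=10: L0/L1/L2 = H/D/- → run H
t=11: L0/L1/L2 = H/D/- → run H
t=12: L0/L1/L2 = -/DH/- → run D
t=13: L0/L1/L2 = -/H/- → run H
t=14: L0/L1/L2 = -/H/- → run H
t=15: (idle)
t=16: (idle)
t=17: (idle)
t=18: (idle)
t=19: (idle)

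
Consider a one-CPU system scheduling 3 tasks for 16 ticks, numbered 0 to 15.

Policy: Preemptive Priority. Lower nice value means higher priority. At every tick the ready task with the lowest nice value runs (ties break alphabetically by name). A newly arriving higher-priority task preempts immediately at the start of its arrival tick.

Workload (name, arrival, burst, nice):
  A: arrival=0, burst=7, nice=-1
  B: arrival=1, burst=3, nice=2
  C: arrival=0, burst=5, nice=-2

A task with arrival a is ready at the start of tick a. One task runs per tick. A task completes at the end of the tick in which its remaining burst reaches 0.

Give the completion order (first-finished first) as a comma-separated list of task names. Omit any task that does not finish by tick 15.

t=0: ready={A,C} → run C
t=1: ready={A,B,C} → run C
t=2: ready={A,B,C} → run C
t=3: ready={A,B,C} → run C
t=4: ready={A,B,C} → run C
t=5: ready={A,B} → run A
t=6: ready={A,B} → run A
t=7: ready={A,B} → run A
t=8: ready={A,B} → run A
t=9: ready={A,B} → run A
t=10: ready={A,B} → run A
t=11: ready={A,B} → run A
t=12: ready={B} → run B
t=13: ready={B} → run B
t=14: ready={B} → run B
t=15: (idle)

completion order = C, A, B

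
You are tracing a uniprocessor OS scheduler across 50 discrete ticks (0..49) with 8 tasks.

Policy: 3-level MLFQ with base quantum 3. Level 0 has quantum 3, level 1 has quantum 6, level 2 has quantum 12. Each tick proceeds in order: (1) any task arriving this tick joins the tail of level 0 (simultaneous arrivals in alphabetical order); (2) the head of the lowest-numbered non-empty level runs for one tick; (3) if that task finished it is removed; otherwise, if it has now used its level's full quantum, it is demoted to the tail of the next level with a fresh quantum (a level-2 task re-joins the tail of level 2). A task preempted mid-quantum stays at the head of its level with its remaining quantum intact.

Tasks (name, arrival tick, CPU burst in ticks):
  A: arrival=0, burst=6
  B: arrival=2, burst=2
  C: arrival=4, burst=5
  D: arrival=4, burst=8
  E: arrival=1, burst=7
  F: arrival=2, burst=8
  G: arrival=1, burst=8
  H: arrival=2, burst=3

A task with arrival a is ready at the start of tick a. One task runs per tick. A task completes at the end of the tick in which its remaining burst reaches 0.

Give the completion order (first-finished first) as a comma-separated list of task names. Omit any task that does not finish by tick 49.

completion order = B, H, A, E, G, F, C, D

t=0: L0/L1/L2 = A/-/- → run A
t=1: L0/L1/L2 = AEG/-/- → run A
t=2: L0/L1/L2 = AEGBFH/-/- → run A
t=3: L0/L1/L2 = EGBFH/A/- → run E
t=4: L0/L1/L2 = EGBFHCD/A/- → run E
t=5: L0/L1/L2 = EGBFHCD/A/- → run E
t=6: L0/L1/L2 = GBFHCD/AE/- → run G
t=7: L0/L1/L2 = GBFHCD/AE/- → run G
t=8: L0/L1/L2 = GBFHCD/AE/- → run G
t=9: L0/L1/L2 = BFHCD/AEG/- → run B
t=10: L0/L1/L2 = BFHCD/AEG/- → run B
t=11: L0/L1/L2 = FHCD/AEG/- → run F
t=12: L0/L1/L2 = FHCD/AEG/- → run F
t=13: L0/L1/L2 = FHCD/AEG/- → run F
t=14: L0/L1/L2 = HCD/AEGF/- → run H
t=15: L0/L1/L2 = HCD/AEGF/- → run H
t=16: L0/L1/L2 = HCD/AEGF/- → run H
t=17: L0/L1/L2 = CD/AEGF/- → run C
t=18: L0/L1/L2 = CD/AEGF/- → run C
t=19: L0/L1/L2 = CD/AEGF/- → run C
t=20: L0/L1/L2 = D/AEGFC/- → run D
t=21: L0/L1/L2 = D/AEGFC/- → run D
t=22: L0/L1/L2 = D/AEGFC/- → run D
t=23: L0/L1/L2 = -/AEGFCD/- → run A
t=24: L0/L1/L2 = -/AEGFCD/- → run A
t=25: L0/L1/L2 = -/AEGFCD/- → run A
t=26: L0/L1/L2 = -/EGFCD/- → run E
t=27: L0/L1/L2 = -/EGFCD/- → run E
t=28: L0/L1/L2 = -/EGFCD/- → run E
t=29: L0/L1/L2 = -/EGFCD/- → run E
t=30: L0/L1/L2 = -/GFCD/- → run G
t=31: L0/L1/L2 = -/GFCD/- → run G
t=32: L0/L1/L2 = -/GFCD/- → run G
t=33: L0/L1/L2 = -/GFCD/- → run G
t=34: L0/L1/L2 = -/GFCD/- → run G
t=35: L0/L1/L2 = -/FCD/- → run F
t=36: L0/L1/L2 = -/FCD/- → run F
t=37: L0/L1/L2 = -/FCD/- → run F
t=38: L0/L1/L2 = -/FCD/- → run F
t=39: L0/L1/L2 = -/FCD/- → run F
t=40: L0/L1/L2 = -/CD/- → run C
t=41: L0/L1/L2 = -/CD/- → run C
t=42: L0/L1/L2 = -/D/- → run D
t=43: L0/L1/L2 = -/D/- → run D
t=44: L0/L1/L2 = -/D/- → run D
t=45: L0/L1/L2 = -/D/- → run D
t=46: L0/L1/L2 = -/D/- → run D
t=47: (idle)
t=48: (idle)
t=49: (idle)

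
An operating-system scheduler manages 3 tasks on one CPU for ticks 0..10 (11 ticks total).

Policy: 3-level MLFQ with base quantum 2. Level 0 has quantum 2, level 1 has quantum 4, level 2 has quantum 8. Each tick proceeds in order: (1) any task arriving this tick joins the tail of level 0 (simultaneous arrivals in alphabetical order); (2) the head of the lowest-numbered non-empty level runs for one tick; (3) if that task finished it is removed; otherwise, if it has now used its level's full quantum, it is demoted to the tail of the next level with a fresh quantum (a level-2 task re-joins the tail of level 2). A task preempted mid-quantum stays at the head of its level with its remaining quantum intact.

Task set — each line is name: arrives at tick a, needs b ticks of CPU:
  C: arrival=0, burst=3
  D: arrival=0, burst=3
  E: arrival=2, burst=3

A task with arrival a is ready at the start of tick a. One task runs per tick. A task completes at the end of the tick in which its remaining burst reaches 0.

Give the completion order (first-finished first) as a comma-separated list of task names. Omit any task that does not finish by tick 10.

completion order = C, D, E

t=0: L0/L1/L2 = CD/-/- → run C
t=1: L0/L1/L2 = CD/-/- → run C
t=2: L0/L1/L2 = DE/C/- → run D
t=3: L0/L1/L2 = DE/C/- → run D
t=4: L0/L1/L2 = E/CD/- → run E
t=5: L0/L1/L2 = E/CD/- → run E
t=6: L0/L1/L2 = -/CDE/- → run C
t=7: L0/L1/L2 = -/DE/- → run D
t=8: L0/L1/L2 = -/E/- → run E
t=9: (idle)
t=10: (idle)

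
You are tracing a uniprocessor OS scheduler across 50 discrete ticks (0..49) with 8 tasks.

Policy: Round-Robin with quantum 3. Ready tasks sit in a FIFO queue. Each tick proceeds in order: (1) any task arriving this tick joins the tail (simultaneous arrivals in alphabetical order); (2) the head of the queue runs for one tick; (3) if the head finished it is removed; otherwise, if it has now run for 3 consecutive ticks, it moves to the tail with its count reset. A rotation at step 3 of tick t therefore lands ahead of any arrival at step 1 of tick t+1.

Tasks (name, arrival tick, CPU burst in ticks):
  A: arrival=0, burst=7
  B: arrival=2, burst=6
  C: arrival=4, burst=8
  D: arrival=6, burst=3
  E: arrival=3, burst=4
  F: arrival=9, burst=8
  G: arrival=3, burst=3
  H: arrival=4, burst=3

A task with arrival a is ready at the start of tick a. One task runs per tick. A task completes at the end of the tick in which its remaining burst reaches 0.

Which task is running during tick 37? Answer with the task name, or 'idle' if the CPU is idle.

running at tick 37 = F

t=0: queue=[A] q_used=0 → run A
t=1: queue=[A] q_used=1 → run A
t=2: queue=[A,B] q_used=2 → run A
t=3: queue=[B,A,E,G] q_used=0 → run B
t=4: queue=[B,A,E,G,C,H] q_used=1 → run B
t=5: queue=[B,A,E,G,C,H] q_used=2 → run B
t=6: queue=[A,E,G,C,H,B,D] q_used=0 → run A
t=7: queue=[A,E,G,C,H,B,D] q_used=1 → run A
t=8: queue=[A,E,G,C,H,B,D] q_used=2 → run A
t=9: queue=[E,G,C,H,B,D,A,F] q_used=0 → run E
t=10: queue=[E,G,C,H,B,D,A,F] q_used=1 → run E
t=11: queue=[E,G,C,H,B,D,A,F] q_used=2 → run E
t=12: queue=[G,C,H,B,D,A,F,E] q_used=0 → run G
t=13: queue=[G,C,H,B,D,A,F,E] q_used=1 → run G
t=14: queue=[G,C,H,B,D,A,F,E] q_used=2 → run G
t=15: queue=[C,H,B,D,A,F,E] q_used=0 → run C
t=16: queue=[C,H,B,D,A,F,E] q_used=1 → run C
t=17: queue=[C,H,B,D,A,F,E] q_used=2 → run C
t=18: queue=[H,B,D,A,F,E,C] q_used=0 → run H
t=19: queue=[H,B,D,A,F,E,C] q_used=1 → run H
t=20: queue=[H,B,D,A,F,E,C] q_used=2 → run H
t=21: queue=[B,D,A,F,E,C] q_used=0 → run B
t=22: queue=[B,D,A,F,E,C] q_used=1 → run B
t=23: queue=[B,D,A,F,E,C] q_used=2 → run B
t=24: queue=[D,A,F,E,C] q_used=0 → run D
t=25: queue=[D,A,F,E,C] q_used=1 → run D
t=26: queue=[D,A,F,E,C] q_used=2 → run D
t=27: queue=[A,F,E,C] q_used=0 → run A
t=28: queue=[F,E,C] q_used=0 → run F
t=29: queue=[F,E,C] q_used=1 → run F
t=30: queue=[F,E,C] q_used=2 → run F
t=31: queue=[E,C,F] q_used=0 → run E
t=32: queue=[C,F] q_used=0 → run C
t=33: queue=[C,F] q_used=1 → run C
t=34: queue=[C,F] q_used=2 → run C
t=35: queue=[F,C] q_used=0 → run F
t=36: queue=[F,C] q_used=1 → run F
t=37: queue=[F,C] q_used=2 → run F
t=38: queue=[C,F] q_used=0 → run C
t=39: queue=[C,F] q_used=1 → run C
t=40: queue=[F] q_used=0 → run F
t=41: queue=[F] q_used=1 → run F
t=42: (idle)
t=43: (idle)
t=44: (idle)
t=45: (idle)
t=46: (idle)
t=47: (idle)
t=48: (idle)
t=49: (idle)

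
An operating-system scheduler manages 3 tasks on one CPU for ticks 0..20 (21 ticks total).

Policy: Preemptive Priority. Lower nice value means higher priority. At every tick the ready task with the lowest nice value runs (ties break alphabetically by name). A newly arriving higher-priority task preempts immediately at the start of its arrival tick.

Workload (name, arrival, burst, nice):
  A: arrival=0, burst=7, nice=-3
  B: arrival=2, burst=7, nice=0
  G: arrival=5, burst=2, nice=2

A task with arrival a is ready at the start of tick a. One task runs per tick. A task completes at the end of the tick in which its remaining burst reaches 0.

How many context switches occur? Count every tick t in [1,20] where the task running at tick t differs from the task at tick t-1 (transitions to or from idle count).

t=0: ready={A} → run A
t=1: ready={A} → run A
t=2: ready={A,B} → run A
t=3: ready={A,B} → run A
t=4: ready={A,B} → run A
t=5: ready={A,B,G} → run A
t=6: ready={A,B,G} → run A
t=7: ready={B,G} → run B
t=8: ready={B,G} → run B
t=9: ready={B,G} → run B
t=10: ready={B,G} → run B
t=11: ready={B,G} → run B
t=12: ready={B,G} → run B
t=13: ready={B,G} → run B
t=14: ready={G} → run G
t=15: ready={G} → run G
t=16: (idle)
t=17: (idle)
t=18: (idle)
t=19: (idle)
t=20: (idle)

context switches = 3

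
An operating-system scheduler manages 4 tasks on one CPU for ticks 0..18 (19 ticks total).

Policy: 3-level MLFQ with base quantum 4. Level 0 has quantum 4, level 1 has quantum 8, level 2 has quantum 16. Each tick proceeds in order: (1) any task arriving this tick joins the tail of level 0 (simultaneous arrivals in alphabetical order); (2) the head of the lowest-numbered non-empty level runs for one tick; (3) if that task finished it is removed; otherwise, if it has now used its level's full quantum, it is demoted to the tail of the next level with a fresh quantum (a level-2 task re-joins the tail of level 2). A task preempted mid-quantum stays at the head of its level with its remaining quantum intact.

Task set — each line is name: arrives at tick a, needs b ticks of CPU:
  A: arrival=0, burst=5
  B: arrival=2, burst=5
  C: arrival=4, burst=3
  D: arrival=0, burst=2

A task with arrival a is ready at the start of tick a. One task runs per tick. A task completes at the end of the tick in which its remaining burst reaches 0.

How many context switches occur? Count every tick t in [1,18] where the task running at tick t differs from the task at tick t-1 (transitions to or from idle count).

t=0: L0/L1/L2 = AD/-/- → run A
t=1: L0/L1/L2 = AD/-/- → run A
t=2: L0/L1/L2 = ADB/-/- → run A
t=3: L0/L1/L2 = ADB/-/- → run A
t=4: L0/L1/L2 = DBC/A/- → run D
t=5: L0/L1/L2 = DBC/A/- → run D
t=6: L0/L1/L2 = BC/A/- → run B
t=7: L0/L1/L2 = BC/A/- → run B
t=8: L0/L1/L2 = BC/A/- → run B
t=9: L0/L1/L2 = BC/A/- → run B
t=10: L0/L1/L2 = C/AB/- → run C
t=11: L0/L1/L2 = C/AB/- → run C
t=12: L0/L1/L2 = C/AB/- → run C
t=13: L0/L1/L2 = -/AB/- → run A
t=14: L0/L1/L2 = -/B/- → run B
t=15: (idle)
t=16: (idle)
t=17: (idle)
t=18: (idle)

context switches = 6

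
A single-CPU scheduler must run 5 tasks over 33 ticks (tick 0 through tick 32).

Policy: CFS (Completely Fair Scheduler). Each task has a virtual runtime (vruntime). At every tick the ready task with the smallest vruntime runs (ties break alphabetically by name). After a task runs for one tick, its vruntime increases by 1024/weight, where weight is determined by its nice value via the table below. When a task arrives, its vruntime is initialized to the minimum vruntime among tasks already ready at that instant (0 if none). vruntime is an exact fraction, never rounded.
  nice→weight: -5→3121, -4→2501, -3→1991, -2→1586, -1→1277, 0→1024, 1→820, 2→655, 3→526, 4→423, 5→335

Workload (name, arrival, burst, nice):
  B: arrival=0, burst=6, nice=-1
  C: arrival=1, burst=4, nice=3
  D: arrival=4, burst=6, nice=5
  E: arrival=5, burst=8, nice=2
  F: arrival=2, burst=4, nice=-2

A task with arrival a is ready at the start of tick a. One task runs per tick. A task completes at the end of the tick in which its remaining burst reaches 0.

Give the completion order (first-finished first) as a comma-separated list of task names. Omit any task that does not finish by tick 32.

t=0: vr[B=0] → run B
t=1: vr[B=1024/1277 C=1024/1277] → run B
t=2: vr[B=2048/1277 C=1024/1277 F=1024/1277] → run C
t=3: vr[B=2048/1277 C=923136/335851 F=1024/1277] → run F
t=4: vr[B=2048/1277 C=923136/335851 D=1465856/1012661 F=1465856/1012661] → run D
t=5: vr[B=2048/1277 C=923136/335851 D=1528026624/339241435 E=1465856/1012661 F=1465856/1012661] → run E
t=6: vr[B=2048/1277 C=923136/335851 D=1528026624/339241435 E=1997100544/663292955 F=1465856/1012661] → run F
t=7: vr[B=2048/1277 C=923136/335851 D=1528026624/339241435 E=1997100544/663292955 F=2119680/1012661] → run B
t=8: vr[B=3072/1277 C=923136/335851 D=1528026624/339241435 E=1997100544/663292955 F=2119680/1012661] → run F
t=9: vr[B=3072/1277 C=923136/335851 D=1528026624/339241435 E=1997100544/663292955 F=2773504/1012661] → run B
t=10: vr[B=4096/1277 C=923136/335851 D=1528026624/339241435 E=1997100544/663292955 F=2773504/1012661] → run F
t=11: vr[B=4096/1277 C=923136/335851 D=1528026624/339241435 E=1997100544/663292955] → run C
t=12: vr[B=4096/1277 C=1576960/335851 D=1528026624/339241435 E=1997100544/663292955] → run E
t=13: vr[B=4096/1277 C=1576960/335851 D=1528026624/339241435 E=3034065408/663292955] → run B
t=14: vr[B=5120/1277 C=1576960/335851 D=1528026624/339241435 E=3034065408/663292955] → run B
t=15: vr[C=1576960/335851 D=1528026624/339241435 E=3034065408/663292955] → run D
t=16: vr[C=1576960/335851 D=2564991488/339241435 E=3034065408/663292955] → run E
t=17: vr[C=1576960/335851 D=2564991488/339241435 E=4071030272/663292955] → run C
t=18: vr[C=2230784/335851 D=2564991488/339241435 E=4071030272/663292955] → run E
t=19: vr[C=2230784/335851 D=2564991488/339241435 E=5107995136/663292955] → run C
t=20: vr[D=2564991488/339241435 E=5107995136/663292955] → run D
t=21: vr[D=3601956352/339241435 E=5107995136/663292955] → run E
t=22: vr[D=3601956352/339241435 E=1228992000/132658591] → run E
t=23: vr[D=3601956352/339241435 E=7181924864/663292955] → run D
t=24: vr[D=4638921216/339241435 E=7181924864/663292955] → run E
t=25: vr[D=4638921216/339241435 E=8218889728/663292955] → run E
t=26: vr[D=4638921216/339241435] → run D
t=27: vr[D=1135177216/67848287] → run D
t=28: (idle)
t=29: (idle)
t=30: (idle)
t=31: (idle)
t=32: (idle)

completion order = F, B, C, E, D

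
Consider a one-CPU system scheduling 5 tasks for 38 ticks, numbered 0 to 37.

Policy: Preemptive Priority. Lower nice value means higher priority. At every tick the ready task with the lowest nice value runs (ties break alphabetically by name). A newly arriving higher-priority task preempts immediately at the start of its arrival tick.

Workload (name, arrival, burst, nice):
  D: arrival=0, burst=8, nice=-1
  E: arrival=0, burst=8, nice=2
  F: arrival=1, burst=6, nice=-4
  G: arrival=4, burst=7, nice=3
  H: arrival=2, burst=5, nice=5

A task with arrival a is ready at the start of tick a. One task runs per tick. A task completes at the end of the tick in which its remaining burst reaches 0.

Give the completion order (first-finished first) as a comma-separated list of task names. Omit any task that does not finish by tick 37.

completion order = F, D, E, G, H

t=0: ready={D,E} → run D
t=1: ready={D,E,F} → run F
t=2: ready={D,E,F,H} → run F
t=3: ready={D,E,F,H} → run F
t=4: ready={D,E,F,G,H} → run F
t=5: ready={D,E,F,G,H} → run F
t=6: ready={D,E,F,G,H} → run F
t=7: ready={D,E,G,H} → run D
t=8: ready={D,E,G,H} → run D
t=9: ready={D,E,G,H} → run D
t=10: ready={D,E,G,H} → run D
t=11: ready={D,E,G,H} → run D
t=12: ready={D,E,G,H} → run D
t=13: ready={D,E,G,H} → run D
t=14: ready={E,G,H} → run E
t=15: ready={E,G,H} → run E
t=16: ready={E,G,H} → run E
t=17: ready={E,G,H} → run E
t=18: ready={E,G,H} → run E
t=19: ready={E,G,H} → run E
t=20: ready={E,G,H} → run E
t=21: ready={E,G,H} → run E
t=22: ready={G,H} → run G
t=23: ready={G,H} → run G
t=24: ready={G,H} → run G
t=25: ready={G,H} → run G
t=26: ready={G,H} → run G
t=27: ready={G,H} → run G
t=28: ready={G,H} → run G
t=29: ready={H} → run H
t=30: ready={H} → run H
t=31: ready={H} → run H
t=32: ready={H} → run H
t=33: ready={H} → run H
t=34: (idle)
t=35: (idle)
t=36: (idle)
t=37: (idle)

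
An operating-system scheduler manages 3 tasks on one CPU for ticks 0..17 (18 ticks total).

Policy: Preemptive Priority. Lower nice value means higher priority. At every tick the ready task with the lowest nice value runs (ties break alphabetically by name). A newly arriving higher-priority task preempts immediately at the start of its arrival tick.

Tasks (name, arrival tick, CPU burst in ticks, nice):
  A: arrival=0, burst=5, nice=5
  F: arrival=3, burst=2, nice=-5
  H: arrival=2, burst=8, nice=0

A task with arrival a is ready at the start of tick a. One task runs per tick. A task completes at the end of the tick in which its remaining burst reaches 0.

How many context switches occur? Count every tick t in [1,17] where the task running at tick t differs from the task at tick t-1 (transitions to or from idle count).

context switches = 5

t=0: ready={A} → run A
t=1: ready={A} → run A
t=2: ready={A,H} → run H
t=3: ready={A,F,H} → run F
t=4: ready={A,F,H} → run F
t=5: ready={A,H} → run H
t=6: ready={A,H} → run H
t=7: ready={A,H} → run H
t=8: ready={A,H} → run H
t=9: ready={A,H} → run H
t=10: ready={A,H} → run H
t=11: ready={A,H} → run H
t=12: ready={A} → run A
t=13: ready={A} → run A
t=14: ready={A} → run A
t=15: (idle)
t=16: (idle)
t=17: (idle)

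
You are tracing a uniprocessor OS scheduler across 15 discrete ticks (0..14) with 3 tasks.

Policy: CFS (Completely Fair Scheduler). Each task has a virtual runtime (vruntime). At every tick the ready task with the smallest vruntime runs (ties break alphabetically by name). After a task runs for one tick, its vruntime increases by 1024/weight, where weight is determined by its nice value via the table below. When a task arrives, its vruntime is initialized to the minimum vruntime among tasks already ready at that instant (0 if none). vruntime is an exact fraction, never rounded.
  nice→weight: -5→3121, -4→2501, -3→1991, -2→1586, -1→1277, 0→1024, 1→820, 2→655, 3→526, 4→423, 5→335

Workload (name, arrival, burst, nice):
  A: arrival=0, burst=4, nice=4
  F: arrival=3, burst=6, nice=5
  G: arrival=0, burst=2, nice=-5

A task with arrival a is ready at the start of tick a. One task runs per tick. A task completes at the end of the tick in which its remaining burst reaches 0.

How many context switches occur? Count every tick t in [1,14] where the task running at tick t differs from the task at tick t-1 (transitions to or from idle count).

t=0: vr[A=0 G=0] → run A
t=1: vr[A=1024/423 G=0] → run G
t=2: vr[A=1024/423 G=1024/3121] → run G
t=3: vr[A=1024/423 F=1024/423] → run A
t=4: vr[A=2048/423 F=1024/423] → run F
t=5: vr[A=2048/423 F=776192/141705] → run A
t=6: vr[A=1024/141 F=776192/141705] → run F
t=7: vr[A=1024/141 F=1209344/141705] → run A
t=8: vr[F=1209344/141705] → run F
t=9: vr[F=1642496/141705] → run F
t=10: vr[F=2075648/141705] → run F
t=11: vr[F=501760/28341] → run F
t=12: (idle)
t=13: (idle)
t=14: (idle)

context switches = 8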